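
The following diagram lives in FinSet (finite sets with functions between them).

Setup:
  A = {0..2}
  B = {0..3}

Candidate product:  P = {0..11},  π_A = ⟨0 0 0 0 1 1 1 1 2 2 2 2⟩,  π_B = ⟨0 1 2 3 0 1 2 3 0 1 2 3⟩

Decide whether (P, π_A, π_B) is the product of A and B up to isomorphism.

|A|·|B| = 3·4 = 12;  |P| = 12
Check the pairing map k ↦ (π_A(k), π_B(k)):
  0 -> (0,0)
  1 -> (0,1)
  2 -> (0,2)
  3 -> (0,3)
  4 -> (1,0)
  5 -> (1,1)
  6 -> (1,2)
  7 -> (1,3)
  8 -> (2,0)
  9 -> (2,1)
  10 -> (2,2)
  11 -> (2,3)
distinct pairs in image: 12 / 12 needed
  → bijection onto A×B; projections well-typed.

Answer: VALID PRODUCT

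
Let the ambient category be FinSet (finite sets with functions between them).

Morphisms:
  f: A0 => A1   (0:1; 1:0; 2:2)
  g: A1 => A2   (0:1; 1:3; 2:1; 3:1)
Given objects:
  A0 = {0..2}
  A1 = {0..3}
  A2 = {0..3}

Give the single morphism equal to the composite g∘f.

  0 f=>1 g=>3
  1 f=>0 g=>1
  2 f=>2 g=>1
⟦path⟧: (0:3; 1:1; 2:1)

Answer: (0:3; 1:1; 2:1)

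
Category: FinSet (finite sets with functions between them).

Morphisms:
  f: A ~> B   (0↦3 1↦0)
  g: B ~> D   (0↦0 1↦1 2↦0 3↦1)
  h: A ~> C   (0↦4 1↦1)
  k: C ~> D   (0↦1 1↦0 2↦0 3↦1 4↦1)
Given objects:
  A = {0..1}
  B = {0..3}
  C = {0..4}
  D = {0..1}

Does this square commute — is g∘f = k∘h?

Answer: COMMUTES

Work:
Along f;g (path 1):
  0 f~>3 g~>1
  1 f~>0 g~>0
  result₁ = (0↦1 1↦0)
Along h;k (path 2):
  0 h~>4 k~>1
  1 h~>1 k~>0
  result₂ = (0↦1 1↦0)
Equal? equal; square commutes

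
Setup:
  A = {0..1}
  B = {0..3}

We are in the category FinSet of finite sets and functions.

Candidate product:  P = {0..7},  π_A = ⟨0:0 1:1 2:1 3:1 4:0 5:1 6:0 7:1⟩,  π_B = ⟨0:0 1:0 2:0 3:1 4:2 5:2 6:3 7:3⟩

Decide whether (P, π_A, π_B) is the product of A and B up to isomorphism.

Answer: NOT A VALID PRODUCT — duplicate pair at indices 1,2

Derivation:
|A|·|B| = 2·4 = 8;  |P| = 8
Check the pairing map k ↦ (π_A(k), π_B(k)):
  0 : (0,0)
  1 : (1,0)
  2 : (1,0)  ✗ repeats pair of k=1
  3 : (1,1)
  4 : (0,2)
  5 : (1,2)
  6 : (0,3)
  7 : (1,3)
distinct pairs in image: 7 / 8 needed
  → (1,0) hit at k=1 and k=2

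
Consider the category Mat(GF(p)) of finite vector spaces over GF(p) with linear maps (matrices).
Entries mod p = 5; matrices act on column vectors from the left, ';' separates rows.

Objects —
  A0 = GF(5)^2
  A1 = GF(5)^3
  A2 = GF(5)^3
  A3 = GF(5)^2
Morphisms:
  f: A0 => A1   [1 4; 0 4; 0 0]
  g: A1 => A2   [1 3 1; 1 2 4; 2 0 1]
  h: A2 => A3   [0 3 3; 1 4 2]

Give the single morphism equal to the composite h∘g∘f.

  e0=[1,0] f=>[1,0,0] g=>[1,1,2] h=>[4,4]
  e1=[0,1] f=>[4,4,0] g=>[1,2,3] h=>[0,0]
result: [4 0; 4 0]

Answer: [4 0; 4 0]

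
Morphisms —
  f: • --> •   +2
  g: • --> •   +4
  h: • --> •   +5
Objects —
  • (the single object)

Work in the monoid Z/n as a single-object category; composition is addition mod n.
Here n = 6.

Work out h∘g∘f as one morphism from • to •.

  0 +2≡2 +4≡0 +5≡5  (mod 6)
result: +5

Answer: +5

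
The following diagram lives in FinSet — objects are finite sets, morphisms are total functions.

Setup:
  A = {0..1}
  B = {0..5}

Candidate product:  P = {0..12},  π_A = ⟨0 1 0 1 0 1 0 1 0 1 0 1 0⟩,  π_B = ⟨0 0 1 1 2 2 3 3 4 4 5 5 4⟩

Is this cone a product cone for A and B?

Answer: NOT A VALID PRODUCT — |P|=13 ≠ |A|·|B|=12

Derivation:
|A|·|B| = 2·6 = 12;  |P| = 13
  → cardinalities differ; no bijection possible.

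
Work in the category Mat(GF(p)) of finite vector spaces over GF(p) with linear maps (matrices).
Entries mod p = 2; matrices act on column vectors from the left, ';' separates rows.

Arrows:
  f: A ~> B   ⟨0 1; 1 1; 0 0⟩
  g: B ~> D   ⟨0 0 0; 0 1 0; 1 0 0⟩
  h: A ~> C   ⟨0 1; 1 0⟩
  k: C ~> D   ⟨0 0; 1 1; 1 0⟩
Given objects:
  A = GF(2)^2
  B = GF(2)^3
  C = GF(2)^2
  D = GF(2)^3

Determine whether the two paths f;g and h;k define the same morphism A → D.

Answer: COMMUTES

Work:
Path 1 = f;g:
  e0=[1,0] f~>[0,1,0] g~>[0,1,0]
  e1=[0,1] f~>[1,1,0] g~>[0,1,1]
  composite₁ = ⟨0 0; 1 1; 0 1⟩
Path 2 = h;k:
  e0=[1,0] h~>[0,1] k~>[0,1,0]
  e1=[0,1] h~>[1,0] k~>[0,1,1]
  composite₂ = ⟨0 0; 1 1; 0 1⟩
Equal? equal; square commutes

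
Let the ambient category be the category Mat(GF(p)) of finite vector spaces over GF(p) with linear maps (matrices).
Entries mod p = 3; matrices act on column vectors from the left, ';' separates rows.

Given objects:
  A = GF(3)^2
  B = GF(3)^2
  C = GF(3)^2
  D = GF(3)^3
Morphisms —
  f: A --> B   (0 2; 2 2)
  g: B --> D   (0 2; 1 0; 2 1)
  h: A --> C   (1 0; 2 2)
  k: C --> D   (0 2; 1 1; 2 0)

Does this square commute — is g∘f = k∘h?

Along f;g (path 1):
  e0=(1,0) f-->(0,2) g-->(1,0,2)
  e1=(0,1) f-->(2,2) g-->(1,2,0)
  result₁ = (1 1; 0 2; 2 0)
Along h;k (path 2):
  e0=(1,0) h-->(1,2) k-->(1,0,2)
  e1=(0,1) h-->(0,2) k-->(1,2,0)
  result₂ = (1 1; 0 2; 2 0)
Equal? YES — commutes

Answer: COMMUTES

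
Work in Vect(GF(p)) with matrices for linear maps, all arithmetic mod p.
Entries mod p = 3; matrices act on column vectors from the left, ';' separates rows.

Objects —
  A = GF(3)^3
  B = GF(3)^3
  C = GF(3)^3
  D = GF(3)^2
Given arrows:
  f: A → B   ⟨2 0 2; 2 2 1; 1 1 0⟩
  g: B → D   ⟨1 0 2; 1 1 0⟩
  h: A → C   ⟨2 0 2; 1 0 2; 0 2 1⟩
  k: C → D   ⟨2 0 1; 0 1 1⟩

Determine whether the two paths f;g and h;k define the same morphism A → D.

1) trace f;g:
  e0=⟨1,0,0⟩ f→⟨2,2,1⟩ g→⟨1,1⟩
  e1=⟨0,1,0⟩ f→⟨0,2,1⟩ g→⟨2,2⟩
  e2=⟨0,0,1⟩ f→⟨2,1,0⟩ g→⟨2,0⟩
  result₁ = ⟨1 2 2; 1 2 0⟩
2) trace h;k:
  e0=⟨1,0,0⟩ h→⟨2,1,0⟩ k→⟨1,1⟩
  e1=⟨0,1,0⟩ h→⟨0,0,2⟩ k→⟨2,2⟩
  e2=⟨0,0,1⟩ h→⟨2,2,1⟩ k→⟨2,0⟩
  result₂ = ⟨1 2 2; 1 2 0⟩
Equal? YES — commutes

Answer: COMMUTES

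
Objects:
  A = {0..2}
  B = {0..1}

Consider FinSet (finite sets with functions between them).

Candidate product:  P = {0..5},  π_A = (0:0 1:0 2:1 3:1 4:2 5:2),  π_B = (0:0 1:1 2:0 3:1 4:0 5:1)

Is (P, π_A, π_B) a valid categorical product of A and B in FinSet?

|A|·|B| = 3·2 = 6;  |P| = 6
Check the pairing map k ↦ (π_A(k), π_B(k)):
  0 : (0,0)
  1 : (0,1)
  2 : (1,0)
  3 : (1,1)
  4 : (2,0)
  5 : (2,1)
distinct pairs in image: 6 / 6 needed
  → bijection onto A×B; projections well-typed.

Answer: VALID PRODUCT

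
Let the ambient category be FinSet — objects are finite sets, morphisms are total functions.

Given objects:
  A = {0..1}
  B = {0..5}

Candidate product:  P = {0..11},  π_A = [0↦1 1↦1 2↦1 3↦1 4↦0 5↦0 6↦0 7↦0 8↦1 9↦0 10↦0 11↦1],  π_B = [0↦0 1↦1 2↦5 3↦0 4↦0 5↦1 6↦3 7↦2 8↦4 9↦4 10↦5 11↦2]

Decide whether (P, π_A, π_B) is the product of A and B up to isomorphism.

Answer: NOT A VALID PRODUCT — duplicate pair at indices 0,3

Derivation:
|A|·|B| = 2·6 = 12;  |P| = 12
Check the pairing map k ↦ (π_A(k), π_B(k)):
  0 ↦ (1,0)
  1 ↦ (1,1)
  2 ↦ (1,5)
  3 ↦ (1,0)  ✗ repeats pair of k=0
  4 ↦ (0,0)
  5 ↦ (0,1)
  6 ↦ (0,3)
  7 ↦ (0,2)
  8 ↦ (1,4)
  9 ↦ (0,4)
  10 ↦ (0,5)
  11 ↦ (1,2)
distinct pairs in image: 11 / 12 needed
  → (1,0) hit at k=0 and k=3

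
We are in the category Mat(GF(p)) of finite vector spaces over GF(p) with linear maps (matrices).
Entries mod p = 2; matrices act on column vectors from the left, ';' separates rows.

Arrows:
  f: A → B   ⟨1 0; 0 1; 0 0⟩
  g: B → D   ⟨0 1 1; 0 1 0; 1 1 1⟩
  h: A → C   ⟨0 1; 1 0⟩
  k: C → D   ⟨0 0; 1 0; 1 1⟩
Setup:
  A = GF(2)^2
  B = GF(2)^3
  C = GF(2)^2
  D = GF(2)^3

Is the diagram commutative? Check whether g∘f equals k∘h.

1) trace f;g:
  e0=[1,0] f→[1,0,0] g→[0,0,1]
  e1=[0,1] f→[0,1,0] g→[1,1,1]
  composite₁ = ⟨0 1; 0 1; 1 1⟩
2) trace h;k:
  e0=[1,0] h→[0,1] k→[0,0,1]
  e1=[0,1] h→[1,0] k→[0,1,1]
  composite₂ = ⟨0 0; 0 1; 1 1⟩
Equal? NO — does not commute

Answer: DOES NOT COMMUTE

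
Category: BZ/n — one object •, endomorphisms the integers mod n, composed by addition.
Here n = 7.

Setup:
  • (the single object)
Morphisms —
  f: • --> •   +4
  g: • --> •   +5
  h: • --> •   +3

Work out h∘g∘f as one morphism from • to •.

Answer: +5

Trace:
  0 +4≡4 +5≡2 +3≡5  (mod 7)
composite: +5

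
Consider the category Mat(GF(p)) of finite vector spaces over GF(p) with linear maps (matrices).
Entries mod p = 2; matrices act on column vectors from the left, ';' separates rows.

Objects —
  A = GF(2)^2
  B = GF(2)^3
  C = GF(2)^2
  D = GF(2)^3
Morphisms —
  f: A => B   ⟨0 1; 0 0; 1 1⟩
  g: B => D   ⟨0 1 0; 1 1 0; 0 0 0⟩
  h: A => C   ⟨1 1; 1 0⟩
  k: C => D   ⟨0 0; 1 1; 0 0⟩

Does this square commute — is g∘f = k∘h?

Answer: COMMUTES

Derivation:
Along f;g (path 1):
  e0=(1,0) f=>(0,0,1) g=>(0,0,0)
  e1=(0,1) f=>(1,0,1) g=>(0,1,0)
  ⟦path⟧₁ = ⟨0 0; 0 1; 0 0⟩
Along h;k (path 2):
  e0=(1,0) h=>(1,1) k=>(0,0,0)
  e1=(0,1) h=>(1,0) k=>(0,1,0)
  ⟦path⟧₂ = ⟨0 0; 0 1; 0 0⟩
Equal? YES — commutes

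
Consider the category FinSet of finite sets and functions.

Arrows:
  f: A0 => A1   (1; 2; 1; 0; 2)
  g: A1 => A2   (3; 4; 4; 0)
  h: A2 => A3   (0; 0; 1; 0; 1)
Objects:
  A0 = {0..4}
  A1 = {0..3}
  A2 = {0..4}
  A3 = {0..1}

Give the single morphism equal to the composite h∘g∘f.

Answer: (1; 1; 1; 0; 1)

Derivation:
  0 f=>1 g=>4 h=>1
  1 f=>2 g=>4 h=>1
  2 f=>1 g=>4 h=>1
  3 f=>0 g=>3 h=>0
  4 f=>2 g=>4 h=>1
result: (1; 1; 1; 0; 1)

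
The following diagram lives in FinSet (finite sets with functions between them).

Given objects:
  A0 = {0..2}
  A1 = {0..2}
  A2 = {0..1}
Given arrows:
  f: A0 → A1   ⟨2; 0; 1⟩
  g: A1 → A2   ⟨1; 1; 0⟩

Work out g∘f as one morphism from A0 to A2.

  0 f→2 g→0
  1 f→0 g→1
  2 f→1 g→1
composite: ⟨0; 1; 1⟩

Answer: ⟨0; 1; 1⟩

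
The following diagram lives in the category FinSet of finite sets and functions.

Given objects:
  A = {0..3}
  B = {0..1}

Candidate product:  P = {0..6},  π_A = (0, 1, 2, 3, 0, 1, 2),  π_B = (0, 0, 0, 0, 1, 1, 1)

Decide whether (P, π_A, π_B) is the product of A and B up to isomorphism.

|A|·|B| = 4·2 = 8;  |P| = 7
  → cardinalities differ; no bijection possible.

Answer: NOT A VALID PRODUCT — |P|=7 ≠ |A|·|B|=8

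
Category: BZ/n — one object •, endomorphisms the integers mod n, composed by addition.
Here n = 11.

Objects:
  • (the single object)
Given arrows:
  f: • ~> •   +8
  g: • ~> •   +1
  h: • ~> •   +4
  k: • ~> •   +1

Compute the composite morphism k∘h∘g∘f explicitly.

Answer: +3

Work:
  0 +8≡8 +1≡9 +4≡2 +1≡3  (mod 11)
composite: +3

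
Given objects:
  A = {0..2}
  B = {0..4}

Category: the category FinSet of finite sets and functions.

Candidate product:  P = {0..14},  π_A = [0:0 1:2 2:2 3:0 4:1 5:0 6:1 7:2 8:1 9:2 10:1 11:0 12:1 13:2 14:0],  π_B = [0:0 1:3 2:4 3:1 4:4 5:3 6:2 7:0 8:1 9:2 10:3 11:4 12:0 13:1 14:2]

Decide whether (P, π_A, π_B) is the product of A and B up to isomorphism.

Answer: VALID PRODUCT

Derivation:
|A|·|B| = 3·5 = 15;  |P| = 15
Check the pairing map k ↦ (π_A(k), π_B(k)):
  0 : (0,0)
  1 : (2,3)
  2 : (2,4)
  3 : (0,1)
  4 : (1,4)
  5 : (0,3)
  6 : (1,2)
  7 : (2,0)
  8 : (1,1)
  9 : (2,2)
  10 : (1,3)
  11 : (0,4)
  12 : (1,0)
  13 : (2,1)
  14 : (0,2)
distinct pairs in image: 15 / 15 needed
  → bijection onto A×B; projections well-typed.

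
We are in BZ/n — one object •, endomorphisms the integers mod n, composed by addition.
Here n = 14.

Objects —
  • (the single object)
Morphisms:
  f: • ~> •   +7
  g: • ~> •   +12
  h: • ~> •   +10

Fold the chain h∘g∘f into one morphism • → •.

  0 +7≡7 +12≡5 +10≡1  (mod 14)
composite: +1

Answer: +1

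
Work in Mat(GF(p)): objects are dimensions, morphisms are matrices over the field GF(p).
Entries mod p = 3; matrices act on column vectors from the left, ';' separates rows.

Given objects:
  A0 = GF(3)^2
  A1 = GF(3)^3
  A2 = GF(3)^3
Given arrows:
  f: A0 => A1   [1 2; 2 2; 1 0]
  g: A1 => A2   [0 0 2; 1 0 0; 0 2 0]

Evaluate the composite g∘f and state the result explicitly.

  e0=⟨1,0⟩ f=>⟨1,2,1⟩ g=>⟨2,1,1⟩
  e1=⟨0,1⟩ f=>⟨2,2,0⟩ g=>⟨0,2,1⟩
⟦path⟧: [2 0; 1 2; 1 1]

Answer: [2 0; 1 2; 1 1]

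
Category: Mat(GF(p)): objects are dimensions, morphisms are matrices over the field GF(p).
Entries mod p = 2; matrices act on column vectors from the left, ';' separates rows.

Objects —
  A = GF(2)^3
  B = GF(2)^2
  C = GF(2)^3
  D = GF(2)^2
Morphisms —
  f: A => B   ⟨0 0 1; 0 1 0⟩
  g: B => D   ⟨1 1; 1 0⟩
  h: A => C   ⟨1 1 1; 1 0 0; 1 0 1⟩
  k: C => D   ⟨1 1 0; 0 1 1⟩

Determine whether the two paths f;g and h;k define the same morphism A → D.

Answer: COMMUTES

Trace:
1) trace f;g:
  e0=[1,0,0] f=>[0,0] g=>[0,0]
  e1=[0,1,0] f=>[0,1] g=>[1,0]
  e2=[0,0,1] f=>[1,0] g=>[1,1]
  result₁ = ⟨0 1 1; 0 0 1⟩
2) trace h;k:
  e0=[1,0,0] h=>[1,1,1] k=>[0,0]
  e1=[0,1,0] h=>[1,0,0] k=>[1,0]
  e2=[0,0,1] h=>[1,0,1] k=>[1,1]
  result₂ = ⟨0 1 1; 0 0 1⟩
Equal? equal; square commutes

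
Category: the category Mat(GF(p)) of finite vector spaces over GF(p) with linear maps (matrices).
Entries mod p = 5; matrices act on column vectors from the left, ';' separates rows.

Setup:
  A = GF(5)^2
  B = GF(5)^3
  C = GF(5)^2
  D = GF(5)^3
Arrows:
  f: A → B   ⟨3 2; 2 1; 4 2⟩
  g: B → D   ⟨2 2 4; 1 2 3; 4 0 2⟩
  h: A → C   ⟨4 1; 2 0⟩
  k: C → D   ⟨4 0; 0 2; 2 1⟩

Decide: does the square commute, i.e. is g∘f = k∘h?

Answer: COMMUTES

Derivation:
1) trace f;g:
  e0=(1,0) f→(3,2,4) g→(1,4,0)
  e1=(0,1) f→(2,1,2) g→(4,0,2)
  composite₁ = ⟨1 4; 4 0; 0 2⟩
2) trace h;k:
  e0=(1,0) h→(4,2) k→(1,4,0)
  e1=(0,1) h→(1,0) k→(4,0,2)
  composite₂ = ⟨1 4; 4 0; 0 2⟩
Equal? equal; square commutes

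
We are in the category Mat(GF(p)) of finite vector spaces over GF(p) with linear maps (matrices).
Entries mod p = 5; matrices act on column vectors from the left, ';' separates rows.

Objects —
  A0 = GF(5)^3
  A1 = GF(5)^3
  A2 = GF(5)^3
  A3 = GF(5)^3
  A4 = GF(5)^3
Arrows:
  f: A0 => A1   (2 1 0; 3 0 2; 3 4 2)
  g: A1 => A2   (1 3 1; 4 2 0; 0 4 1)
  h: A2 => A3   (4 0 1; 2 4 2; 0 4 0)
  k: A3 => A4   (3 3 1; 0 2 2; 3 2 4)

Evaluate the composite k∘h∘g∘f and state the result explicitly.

  e0=[1,0,0] f=>[2,3,3] g=>[4,4,0] h=>[1,4,1] k=>[1,0,0]
  e1=[0,1,0] f=>[1,0,4] g=>[0,4,4] h=>[4,4,1] k=>[0,0,4]
  e2=[0,0,1] f=>[0,2,2] g=>[3,4,0] h=>[2,2,1] k=>[3,1,4]
result: (1 0 3; 0 0 1; 0 4 4)

Answer: (1 0 3; 0 0 1; 0 4 4)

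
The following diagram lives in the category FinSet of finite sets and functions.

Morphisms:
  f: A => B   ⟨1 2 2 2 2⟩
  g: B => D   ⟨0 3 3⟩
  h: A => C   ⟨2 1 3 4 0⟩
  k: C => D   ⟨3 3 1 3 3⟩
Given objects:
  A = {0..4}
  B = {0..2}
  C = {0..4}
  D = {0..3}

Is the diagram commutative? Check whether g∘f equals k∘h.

Answer: DOES NOT COMMUTE

Derivation:
1) trace f;g:
  0 f=>1 g=>3
  1 f=>2 g=>3
  2 f=>2 g=>3
  3 f=>2 g=>3
  4 f=>2 g=>3
  composite₁ = ⟨3 3 3 3 3⟩
2) trace h;k:
  0 h=>2 k=>1
  1 h=>1 k=>3
  2 h=>3 k=>3
  3 h=>4 k=>3
  4 h=>0 k=>3
  composite₂ = ⟨1 3 3 3 3⟩
Equal? differ; not commutative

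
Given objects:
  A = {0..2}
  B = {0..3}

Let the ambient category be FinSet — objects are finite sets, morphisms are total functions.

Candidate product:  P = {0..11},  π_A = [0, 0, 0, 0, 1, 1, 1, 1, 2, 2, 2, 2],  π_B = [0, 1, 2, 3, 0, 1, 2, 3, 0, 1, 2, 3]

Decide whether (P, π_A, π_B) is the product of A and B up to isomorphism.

Answer: VALID PRODUCT

Work:
|A|·|B| = 3·4 = 12;  |P| = 12
Check the pairing map k ↦ (π_A(k), π_B(k)):
  0 -> (0,0)
  1 -> (0,1)
  2 -> (0,2)
  3 -> (0,3)
  4 -> (1,0)
  5 -> (1,1)
  6 -> (1,2)
  7 -> (1,3)
  8 -> (2,0)
  9 -> (2,1)
  10 -> (2,2)
  11 -> (2,3)
distinct pairs in image: 12 / 12 needed
  → bijection onto A×B; projections well-typed.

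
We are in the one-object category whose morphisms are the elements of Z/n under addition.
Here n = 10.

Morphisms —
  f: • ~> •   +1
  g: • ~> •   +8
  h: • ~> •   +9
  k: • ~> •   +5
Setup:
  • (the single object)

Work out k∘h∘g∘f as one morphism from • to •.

Answer: +3

Work:
  0 +1≡1 +8≡9 +9≡8 +5≡3  (mod 10)
result: +3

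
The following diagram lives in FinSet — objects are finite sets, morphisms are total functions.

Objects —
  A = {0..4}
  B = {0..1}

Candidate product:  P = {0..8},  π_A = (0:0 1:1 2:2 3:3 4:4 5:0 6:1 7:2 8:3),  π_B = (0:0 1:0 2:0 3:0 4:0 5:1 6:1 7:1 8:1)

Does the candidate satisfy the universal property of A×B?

Answer: NOT A VALID PRODUCT — |P|=9 ≠ |A|·|B|=10

Derivation:
|A|·|B| = 5·2 = 10;  |P| = 9
  → cardinalities differ; no bijection possible.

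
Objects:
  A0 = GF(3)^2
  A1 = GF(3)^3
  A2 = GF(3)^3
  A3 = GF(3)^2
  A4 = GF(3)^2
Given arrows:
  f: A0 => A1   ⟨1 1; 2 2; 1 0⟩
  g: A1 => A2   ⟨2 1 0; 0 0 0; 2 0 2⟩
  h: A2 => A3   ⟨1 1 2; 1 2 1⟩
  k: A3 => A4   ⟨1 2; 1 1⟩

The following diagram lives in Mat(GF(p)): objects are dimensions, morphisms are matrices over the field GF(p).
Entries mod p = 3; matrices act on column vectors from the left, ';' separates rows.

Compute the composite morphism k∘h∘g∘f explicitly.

Answer: ⟨1 2; 2 2⟩

Trace:
  e0=⟨1,0⟩ f=>⟨1,2,1⟩ g=>⟨1,0,1⟩ h=>⟨0,2⟩ k=>⟨1,2⟩
  e1=⟨0,1⟩ f=>⟨1,2,0⟩ g=>⟨1,0,2⟩ h=>⟨2,0⟩ k=>⟨2,2⟩
composite: ⟨1 2; 2 2⟩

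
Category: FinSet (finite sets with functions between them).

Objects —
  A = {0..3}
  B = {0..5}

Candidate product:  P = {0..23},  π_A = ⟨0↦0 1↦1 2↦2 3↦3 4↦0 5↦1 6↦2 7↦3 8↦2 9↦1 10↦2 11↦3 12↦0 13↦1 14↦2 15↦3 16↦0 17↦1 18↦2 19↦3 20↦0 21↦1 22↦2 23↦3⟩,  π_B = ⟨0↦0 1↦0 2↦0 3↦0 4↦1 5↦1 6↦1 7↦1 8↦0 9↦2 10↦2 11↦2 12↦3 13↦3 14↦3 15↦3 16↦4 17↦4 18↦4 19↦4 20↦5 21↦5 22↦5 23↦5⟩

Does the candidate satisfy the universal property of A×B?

|A|·|B| = 4·6 = 24;  |P| = 24
Check the pairing map k ↦ (π_A(k), π_B(k)):
  0 ↦ (0,0)
  1 ↦ (1,0)
  2 ↦ (2,0)
  3 ↦ (3,0)
  4 ↦ (0,1)
  5 ↦ (1,1)
  6 ↦ (2,1)
  7 ↦ (3,1)
  8 ↦ (2,0)  ✗ repeats pair of k=2
  9 ↦ (1,2)
  10 ↦ (2,2)
  11 ↦ (3,2)
  12 ↦ (0,3)
  13 ↦ (1,3)
  14 ↦ (2,3)
  15 ↦ (3,3)
  16 ↦ (0,4)
  17 ↦ (1,4)
  18 ↦ (2,4)
  19 ↦ (3,4)
  20 ↦ (0,5)
  21 ↦ (1,5)
  22 ↦ (2,5)
  23 ↦ (3,5)
distinct pairs in image: 23 / 24 needed
  → (2,0) hit at k=2 and k=8

Answer: NOT A VALID PRODUCT — duplicate pair at indices 2,8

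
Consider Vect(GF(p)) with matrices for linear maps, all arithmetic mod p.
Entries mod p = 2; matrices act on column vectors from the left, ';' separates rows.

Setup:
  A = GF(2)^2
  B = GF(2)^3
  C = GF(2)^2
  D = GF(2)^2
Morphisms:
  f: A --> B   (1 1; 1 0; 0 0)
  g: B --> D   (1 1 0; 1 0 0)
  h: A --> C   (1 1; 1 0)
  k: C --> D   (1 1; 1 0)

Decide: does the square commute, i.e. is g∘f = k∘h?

Answer: COMMUTES

Trace:
Path 1 = f;g:
  e0=(1,0) f-->(1,1,0) g-->(0,1)
  e1=(0,1) f-->(1,0,0) g-->(1,1)
  ⟦path⟧₁ = (0 1; 1 1)
Path 2 = h;k:
  e0=(1,0) h-->(1,1) k-->(0,1)
  e1=(0,1) h-->(1,0) k-->(1,1)
  ⟦path⟧₂ = (0 1; 1 1)
Equal? equal; square commutes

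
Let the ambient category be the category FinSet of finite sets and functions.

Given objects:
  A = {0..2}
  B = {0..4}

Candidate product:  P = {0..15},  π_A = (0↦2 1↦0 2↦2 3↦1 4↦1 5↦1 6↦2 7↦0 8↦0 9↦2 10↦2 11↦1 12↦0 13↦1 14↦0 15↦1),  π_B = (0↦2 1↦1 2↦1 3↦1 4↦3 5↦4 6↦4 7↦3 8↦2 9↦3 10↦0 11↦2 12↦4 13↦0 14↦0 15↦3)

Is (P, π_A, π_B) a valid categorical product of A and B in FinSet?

Answer: NOT A VALID PRODUCT — |P|=16 ≠ |A|·|B|=15

Derivation:
|A|·|B| = 3·5 = 15;  |P| = 16
  → cardinalities differ; no bijection possible.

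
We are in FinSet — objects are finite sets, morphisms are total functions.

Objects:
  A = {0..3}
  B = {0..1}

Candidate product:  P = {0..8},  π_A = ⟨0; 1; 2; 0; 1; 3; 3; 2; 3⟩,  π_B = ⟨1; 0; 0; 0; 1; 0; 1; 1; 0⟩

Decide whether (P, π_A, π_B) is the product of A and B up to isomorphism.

|A|·|B| = 4·2 = 8;  |P| = 9
  → cardinalities differ; no bijection possible.

Answer: NOT A VALID PRODUCT — |P|=9 ≠ |A|·|B|=8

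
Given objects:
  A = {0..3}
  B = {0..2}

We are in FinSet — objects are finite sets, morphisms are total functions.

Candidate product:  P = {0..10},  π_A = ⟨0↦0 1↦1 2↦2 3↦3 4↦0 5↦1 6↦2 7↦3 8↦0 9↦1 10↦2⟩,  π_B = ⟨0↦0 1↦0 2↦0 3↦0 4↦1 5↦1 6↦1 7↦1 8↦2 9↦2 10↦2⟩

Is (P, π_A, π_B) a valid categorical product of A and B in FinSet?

Answer: NOT A VALID PRODUCT — |P|=11 ≠ |A|·|B|=12

Work:
|A|·|B| = 4·3 = 12;  |P| = 11
  → cardinalities differ; no bijection possible.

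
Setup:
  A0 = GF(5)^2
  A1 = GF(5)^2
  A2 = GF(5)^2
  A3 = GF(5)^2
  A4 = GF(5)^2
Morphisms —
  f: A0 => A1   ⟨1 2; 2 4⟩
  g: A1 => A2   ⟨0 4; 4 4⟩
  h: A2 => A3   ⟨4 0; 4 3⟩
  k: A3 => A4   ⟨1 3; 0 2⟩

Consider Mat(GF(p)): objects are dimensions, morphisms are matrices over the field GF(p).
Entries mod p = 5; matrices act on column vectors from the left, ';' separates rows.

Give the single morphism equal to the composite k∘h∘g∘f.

  e0=⟨1,0⟩ f=>⟨1,2⟩ g=>⟨3,2⟩ h=>⟨2,3⟩ k=>⟨1,1⟩
  e1=⟨0,1⟩ f=>⟨2,4⟩ g=>⟨1,4⟩ h=>⟨4,1⟩ k=>⟨2,2⟩
⟦path⟧: ⟨1 2; 1 2⟩

Answer: ⟨1 2; 1 2⟩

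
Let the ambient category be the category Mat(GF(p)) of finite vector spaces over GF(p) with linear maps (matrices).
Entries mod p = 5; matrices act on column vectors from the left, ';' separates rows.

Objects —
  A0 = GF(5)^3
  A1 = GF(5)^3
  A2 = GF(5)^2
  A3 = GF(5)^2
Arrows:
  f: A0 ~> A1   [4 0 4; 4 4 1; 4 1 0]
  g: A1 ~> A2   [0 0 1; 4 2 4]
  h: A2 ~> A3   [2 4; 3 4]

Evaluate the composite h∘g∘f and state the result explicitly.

  e0=[1,0,0] f~>[4,4,4] g~>[4,0] h~>[3,2]
  e1=[0,1,0] f~>[0,4,1] g~>[1,2] h~>[0,1]
  e2=[0,0,1] f~>[4,1,0] g~>[0,3] h~>[2,2]
result: [3 0 2; 2 1 2]

Answer: [3 0 2; 2 1 2]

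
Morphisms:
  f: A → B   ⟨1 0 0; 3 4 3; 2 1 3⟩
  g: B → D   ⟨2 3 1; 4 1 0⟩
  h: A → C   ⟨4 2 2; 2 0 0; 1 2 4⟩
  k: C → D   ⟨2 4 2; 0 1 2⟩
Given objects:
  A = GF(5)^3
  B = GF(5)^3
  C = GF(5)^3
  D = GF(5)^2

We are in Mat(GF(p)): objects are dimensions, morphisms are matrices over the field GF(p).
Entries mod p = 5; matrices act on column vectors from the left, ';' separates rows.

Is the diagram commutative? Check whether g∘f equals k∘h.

Answer: DOES NOT COMMUTE

Work:
Path 1 = f;g:
  e0=(1,0,0) f→(1,3,2) g→(3,2)
  e1=(0,1,0) f→(0,4,1) g→(3,4)
  e2=(0,0,1) f→(0,3,3) g→(2,3)
  composite₁ = ⟨3 3 2; 2 4 3⟩
Path 2 = h;k:
  e0=(1,0,0) h→(4,2,1) k→(3,4)
  e1=(0,1,0) h→(2,0,2) k→(3,4)
  e2=(0,0,1) h→(2,0,4) k→(2,3)
  composite₂ = ⟨3 3 2; 4 4 3⟩
Equal? distinct morphisms ✗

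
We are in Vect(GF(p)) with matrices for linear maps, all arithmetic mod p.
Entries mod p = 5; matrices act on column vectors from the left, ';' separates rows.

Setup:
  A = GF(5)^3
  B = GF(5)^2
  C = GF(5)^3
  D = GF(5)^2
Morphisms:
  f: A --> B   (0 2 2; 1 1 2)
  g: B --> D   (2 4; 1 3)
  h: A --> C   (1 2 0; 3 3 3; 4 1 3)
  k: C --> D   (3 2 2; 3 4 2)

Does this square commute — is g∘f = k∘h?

Answer: DOES NOT COMMUTE

Derivation:
1) trace f;g:
  e0=[1,0,0] f-->[0,1] g-->[4,3]
  e1=[0,1,0] f-->[2,1] g-->[3,0]
  e2=[0,0,1] f-->[2,2] g-->[2,3]
  composite₁ = (4 3 2; 3 0 3)
2) trace h;k:
  e0=[1,0,0] h-->[1,3,4] k-->[2,3]
  e1=[0,1,0] h-->[2,3,1] k-->[4,0]
  e2=[0,0,1] h-->[0,3,3] k-->[2,3]
  composite₂ = (2 4 2; 3 0 3)
Equal? distinct morphisms ✗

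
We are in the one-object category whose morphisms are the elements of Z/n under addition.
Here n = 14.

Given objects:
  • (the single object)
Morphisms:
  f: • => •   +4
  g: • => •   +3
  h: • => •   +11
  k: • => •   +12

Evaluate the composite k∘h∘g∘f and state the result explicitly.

  0 +4≡4 +3≡7 +11≡4 +12≡2  (mod 14)
result: +2

Answer: +2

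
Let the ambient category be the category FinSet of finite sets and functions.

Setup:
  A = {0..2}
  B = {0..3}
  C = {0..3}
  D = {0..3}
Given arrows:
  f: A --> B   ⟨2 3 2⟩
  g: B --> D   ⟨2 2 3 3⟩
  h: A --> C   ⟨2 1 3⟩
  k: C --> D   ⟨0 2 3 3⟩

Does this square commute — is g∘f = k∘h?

Answer: DOES NOT COMMUTE

Derivation:
Along f;g (path 1):
  0 f-->2 g-->3
  1 f-->3 g-->3
  2 f-->2 g-->3
  result₁ = ⟨3 3 3⟩
Along h;k (path 2):
  0 h-->2 k-->3
  1 h-->1 k-->2
  2 h-->3 k-->3
  result₂ = ⟨3 2 3⟩
Equal? NO — does not commute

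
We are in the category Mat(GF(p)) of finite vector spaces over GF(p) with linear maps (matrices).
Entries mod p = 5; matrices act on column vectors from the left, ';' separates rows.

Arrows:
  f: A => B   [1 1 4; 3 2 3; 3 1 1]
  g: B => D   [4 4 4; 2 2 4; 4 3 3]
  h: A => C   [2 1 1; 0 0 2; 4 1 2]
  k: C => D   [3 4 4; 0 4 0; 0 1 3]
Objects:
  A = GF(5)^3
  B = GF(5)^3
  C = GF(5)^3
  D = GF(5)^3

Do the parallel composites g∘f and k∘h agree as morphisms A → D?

Answer: DOES NOT COMMUTE

Derivation:
1) trace f;g:
  e0=[1,0,0] f=>[1,3,3] g=>[3,0,2]
  e1=[0,1,0] f=>[1,2,1] g=>[1,0,3]
  e2=[0,0,1] f=>[4,3,1] g=>[2,3,3]
  ⟦path⟧₁ = [3 1 2; 0 0 3; 2 3 3]
2) trace h;k:
  e0=[1,0,0] h=>[2,0,4] k=>[2,0,2]
  e1=[0,1,0] h=>[1,0,1] k=>[2,0,3]
  e2=[0,0,1] h=>[1,2,2] k=>[4,3,3]
  ⟦path⟧₂ = [2 2 4; 0 0 3; 2 3 3]
Equal? NO — does not commute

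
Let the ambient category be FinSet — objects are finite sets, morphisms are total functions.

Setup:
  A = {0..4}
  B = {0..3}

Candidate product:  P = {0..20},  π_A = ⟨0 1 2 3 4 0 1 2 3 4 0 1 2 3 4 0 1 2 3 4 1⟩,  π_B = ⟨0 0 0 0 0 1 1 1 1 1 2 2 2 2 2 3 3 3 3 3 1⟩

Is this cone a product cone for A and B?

|A|·|B| = 5·4 = 20;  |P| = 21
  → cardinalities differ; no bijection possible.

Answer: NOT A VALID PRODUCT — |P|=21 ≠ |A|·|B|=20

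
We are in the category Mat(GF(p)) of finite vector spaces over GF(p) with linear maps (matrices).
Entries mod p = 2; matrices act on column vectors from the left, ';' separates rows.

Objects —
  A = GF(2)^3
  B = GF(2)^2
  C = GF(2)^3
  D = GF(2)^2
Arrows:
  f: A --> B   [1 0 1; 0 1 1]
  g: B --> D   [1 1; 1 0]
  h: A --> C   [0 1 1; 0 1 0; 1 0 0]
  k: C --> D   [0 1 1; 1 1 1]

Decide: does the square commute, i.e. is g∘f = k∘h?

1) trace f;g:
  e0=⟨1,0,0⟩ f-->⟨1,0⟩ g-->⟨1,1⟩
  e1=⟨0,1,0⟩ f-->⟨0,1⟩ g-->⟨1,0⟩
  e2=⟨0,0,1⟩ f-->⟨1,1⟩ g-->⟨0,1⟩
  result₁ = [1 1 0; 1 0 1]
2) trace h;k:
  e0=⟨1,0,0⟩ h-->⟨0,0,1⟩ k-->⟨1,1⟩
  e1=⟨0,1,0⟩ h-->⟨1,1,0⟩ k-->⟨1,0⟩
  e2=⟨0,0,1⟩ h-->⟨1,0,0⟩ k-->⟨0,1⟩
  result₂ = [1 1 0; 1 0 1]
Equal? YES — commutes

Answer: COMMUTES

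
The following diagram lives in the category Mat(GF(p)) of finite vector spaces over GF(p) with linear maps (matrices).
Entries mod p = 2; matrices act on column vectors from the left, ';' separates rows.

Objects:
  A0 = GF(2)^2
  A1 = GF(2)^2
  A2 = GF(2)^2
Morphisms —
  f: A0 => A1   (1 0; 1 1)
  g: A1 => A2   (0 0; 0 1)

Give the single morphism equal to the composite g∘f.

  e0=(1,0) f=>(1,1) g=>(0,1)
  e1=(0,1) f=>(0,1) g=>(0,1)
⟦path⟧: (0 0; 1 1)

Answer: (0 0; 1 1)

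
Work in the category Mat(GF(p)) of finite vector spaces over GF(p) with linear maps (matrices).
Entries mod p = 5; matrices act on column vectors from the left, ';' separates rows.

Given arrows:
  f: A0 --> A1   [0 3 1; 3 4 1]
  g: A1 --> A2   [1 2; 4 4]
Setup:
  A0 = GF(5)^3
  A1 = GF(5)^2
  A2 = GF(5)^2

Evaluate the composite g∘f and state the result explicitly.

Answer: [1 1 3; 2 3 3]

Derivation:
  e0=[1,0,0] f-->[0,3] g-->[1,2]
  e1=[0,1,0] f-->[3,4] g-->[1,3]
  e2=[0,0,1] f-->[1,1] g-->[3,3]
composite: [1 1 3; 2 3 3]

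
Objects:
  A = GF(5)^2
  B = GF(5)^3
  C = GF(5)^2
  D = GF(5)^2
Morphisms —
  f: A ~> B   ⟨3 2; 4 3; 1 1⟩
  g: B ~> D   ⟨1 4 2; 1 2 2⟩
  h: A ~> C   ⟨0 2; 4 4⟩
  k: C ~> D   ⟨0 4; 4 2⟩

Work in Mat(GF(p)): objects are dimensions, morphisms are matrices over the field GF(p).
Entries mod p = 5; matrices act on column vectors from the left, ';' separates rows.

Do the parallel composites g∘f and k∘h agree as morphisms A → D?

Answer: DOES NOT COMMUTE

Work:
Along f;g (path 1):
  e0=[1,0] f~>[3,4,1] g~>[1,3]
  e1=[0,1] f~>[2,3,1] g~>[1,0]
  ⟦path⟧₁ = ⟨1 1; 3 0⟩
Along h;k (path 2):
  e0=[1,0] h~>[0,4] k~>[1,3]
  e1=[0,1] h~>[2,4] k~>[1,1]
  ⟦path⟧₂ = ⟨1 1; 3 1⟩
Equal? distinct morphisms ✗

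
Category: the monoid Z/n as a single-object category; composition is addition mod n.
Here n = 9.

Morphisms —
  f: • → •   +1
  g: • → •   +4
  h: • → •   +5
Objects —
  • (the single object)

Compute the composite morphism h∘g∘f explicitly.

  0 +1≡1 +4≡5 +5≡1  (mod 9)
⟦path⟧: +1

Answer: +1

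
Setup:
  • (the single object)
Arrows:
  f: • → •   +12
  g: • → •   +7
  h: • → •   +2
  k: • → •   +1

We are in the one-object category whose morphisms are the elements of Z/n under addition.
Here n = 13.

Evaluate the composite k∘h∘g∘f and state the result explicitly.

Answer: +9

Trace:
  0 +12≡12 +7≡6 +2≡8 +1≡9  (mod 13)
result: +9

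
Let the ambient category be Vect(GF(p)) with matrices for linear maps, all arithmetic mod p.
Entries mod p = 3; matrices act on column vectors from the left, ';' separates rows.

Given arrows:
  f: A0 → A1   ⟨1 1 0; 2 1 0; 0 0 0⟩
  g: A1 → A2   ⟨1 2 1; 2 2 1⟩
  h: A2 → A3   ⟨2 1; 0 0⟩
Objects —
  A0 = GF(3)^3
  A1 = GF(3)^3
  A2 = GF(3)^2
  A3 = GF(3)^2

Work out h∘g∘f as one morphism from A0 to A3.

  e0=(1,0,0) f→(1,2,0) g→(2,0) h→(1,0)
  e1=(0,1,0) f→(1,1,0) g→(0,1) h→(1,0)
  e2=(0,0,1) f→(0,0,0) g→(0,0) h→(0,0)
composite: ⟨1 1 0; 0 0 0⟩

Answer: ⟨1 1 0; 0 0 0⟩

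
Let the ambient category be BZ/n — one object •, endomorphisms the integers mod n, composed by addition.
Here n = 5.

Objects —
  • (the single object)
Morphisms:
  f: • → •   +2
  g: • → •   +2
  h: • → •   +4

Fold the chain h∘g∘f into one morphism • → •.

  0 +2≡2 +2≡4 +4≡3  (mod 5)
result: +3

Answer: +3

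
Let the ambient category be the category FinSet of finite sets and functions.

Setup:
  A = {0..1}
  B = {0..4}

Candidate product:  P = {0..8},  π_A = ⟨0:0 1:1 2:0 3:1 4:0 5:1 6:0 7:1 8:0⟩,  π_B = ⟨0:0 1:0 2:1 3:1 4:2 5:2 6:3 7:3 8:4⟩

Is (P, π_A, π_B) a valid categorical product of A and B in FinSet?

|A|·|B| = 2·5 = 10;  |P| = 9
  → cardinalities differ; no bijection possible.

Answer: NOT A VALID PRODUCT — |P|=9 ≠ |A|·|B|=10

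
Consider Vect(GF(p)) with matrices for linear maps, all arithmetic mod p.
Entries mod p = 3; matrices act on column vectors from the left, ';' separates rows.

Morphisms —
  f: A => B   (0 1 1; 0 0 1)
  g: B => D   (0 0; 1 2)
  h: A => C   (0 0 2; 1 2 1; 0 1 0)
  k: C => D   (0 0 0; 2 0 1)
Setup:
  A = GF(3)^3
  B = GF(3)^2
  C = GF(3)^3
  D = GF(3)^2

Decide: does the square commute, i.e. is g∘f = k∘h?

Along f;g (path 1):
  e0=⟨1,0,0⟩ f=>⟨0,0⟩ g=>⟨0,0⟩
  e1=⟨0,1,0⟩ f=>⟨1,0⟩ g=>⟨0,1⟩
  e2=⟨0,0,1⟩ f=>⟨1,1⟩ g=>⟨0,0⟩
  ⟦path⟧₁ = (0 0 0; 0 1 0)
Along h;k (path 2):
  e0=⟨1,0,0⟩ h=>⟨0,1,0⟩ k=>⟨0,0⟩
  e1=⟨0,1,0⟩ h=>⟨0,2,1⟩ k=>⟨0,1⟩
  e2=⟨0,0,1⟩ h=>⟨2,1,0⟩ k=>⟨0,1⟩
  ⟦path⟧₂ = (0 0 0; 0 1 1)
Equal? distinct morphisms ✗

Answer: DOES NOT COMMUTE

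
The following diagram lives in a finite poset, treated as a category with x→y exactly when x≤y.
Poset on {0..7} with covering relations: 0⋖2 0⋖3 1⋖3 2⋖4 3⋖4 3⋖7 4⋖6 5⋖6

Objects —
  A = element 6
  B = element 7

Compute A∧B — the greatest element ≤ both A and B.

{x : x⊑A ∧ x⊑B} = {0,1,3}  (A=6, B=7)
  0 ⊑ 3
  1 ⊑ 3
  3 ⊑ 3
glb = 3

Answer: A∧B = 3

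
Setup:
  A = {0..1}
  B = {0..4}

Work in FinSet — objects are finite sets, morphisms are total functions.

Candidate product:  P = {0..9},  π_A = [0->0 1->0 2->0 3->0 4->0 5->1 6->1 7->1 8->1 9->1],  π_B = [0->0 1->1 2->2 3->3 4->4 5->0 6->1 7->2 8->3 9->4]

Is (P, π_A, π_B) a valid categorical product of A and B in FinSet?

|A|·|B| = 2·5 = 10;  |P| = 10
Check the pairing map k ↦ (π_A(k), π_B(k)):
  0 -> (0,0)
  1 -> (0,1)
  2 -> (0,2)
  3 -> (0,3)
  4 -> (0,4)
  5 -> (1,0)
  6 -> (1,1)
  7 -> (1,2)
  8 -> (1,3)
  9 -> (1,4)
distinct pairs in image: 10 / 10 needed
  → bijection onto A×B; projections well-typed.

Answer: VALID PRODUCT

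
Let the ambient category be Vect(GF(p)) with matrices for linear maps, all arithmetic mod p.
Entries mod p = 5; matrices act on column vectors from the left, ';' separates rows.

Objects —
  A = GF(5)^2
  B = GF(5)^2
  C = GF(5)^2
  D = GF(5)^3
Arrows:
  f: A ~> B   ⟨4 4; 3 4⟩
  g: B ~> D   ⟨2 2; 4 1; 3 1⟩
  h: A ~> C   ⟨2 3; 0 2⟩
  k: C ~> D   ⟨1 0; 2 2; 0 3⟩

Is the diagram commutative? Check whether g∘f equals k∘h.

Answer: DOES NOT COMMUTE

Work:
Along f;g (path 1):
  e0=⟨1,0⟩ f~>⟨4,3⟩ g~>⟨4,4,0⟩
  e1=⟨0,1⟩ f~>⟨4,4⟩ g~>⟨1,0,1⟩
  ⟦path⟧₁ = ⟨4 1; 4 0; 0 1⟩
Along h;k (path 2):
  e0=⟨1,0⟩ h~>⟨2,0⟩ k~>⟨2,4,0⟩
  e1=⟨0,1⟩ h~>⟨3,2⟩ k~>⟨3,0,1⟩
  ⟦path⟧₂ = ⟨2 3; 4 0; 0 1⟩
Equal? distinct morphisms ✗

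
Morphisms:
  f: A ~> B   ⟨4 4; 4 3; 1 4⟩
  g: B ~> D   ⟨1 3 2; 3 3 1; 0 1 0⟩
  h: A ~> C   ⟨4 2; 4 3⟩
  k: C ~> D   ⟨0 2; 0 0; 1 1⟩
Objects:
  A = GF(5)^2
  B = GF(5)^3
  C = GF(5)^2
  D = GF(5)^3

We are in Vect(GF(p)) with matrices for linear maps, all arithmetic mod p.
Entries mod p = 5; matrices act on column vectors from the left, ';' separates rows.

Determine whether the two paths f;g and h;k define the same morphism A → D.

Answer: DOES NOT COMMUTE

Derivation:
Along f;g (path 1):
  e0=[1,0] f~>[4,4,1] g~>[3,0,4]
  e1=[0,1] f~>[4,3,4] g~>[1,0,3]
  composite₁ = ⟨3 1; 0 0; 4 3⟩
Along h;k (path 2):
  e0=[1,0] h~>[4,4] k~>[3,0,3]
  e1=[0,1] h~>[2,3] k~>[1,0,0]
  composite₂ = ⟨3 1; 0 0; 3 0⟩
Equal? distinct morphisms ✗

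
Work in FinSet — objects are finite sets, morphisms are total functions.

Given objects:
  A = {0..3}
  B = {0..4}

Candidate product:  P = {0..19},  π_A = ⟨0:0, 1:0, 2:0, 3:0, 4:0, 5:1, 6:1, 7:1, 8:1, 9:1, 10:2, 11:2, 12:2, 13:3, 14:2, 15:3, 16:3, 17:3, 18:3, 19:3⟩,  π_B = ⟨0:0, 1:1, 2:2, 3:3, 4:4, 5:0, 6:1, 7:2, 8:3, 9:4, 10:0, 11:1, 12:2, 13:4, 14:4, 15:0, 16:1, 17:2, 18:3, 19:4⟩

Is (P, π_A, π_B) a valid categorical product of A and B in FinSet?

|A|·|B| = 4·5 = 20;  |P| = 20
Check the pairing map k ↦ (π_A(k), π_B(k)):
  0 : (0,0)
  1 : (0,1)
  2 : (0,2)
  3 : (0,3)
  4 : (0,4)
  5 : (1,0)
  6 : (1,1)
  7 : (1,2)
  8 : (1,3)
  9 : (1,4)
  10 : (2,0)
  11 : (2,1)
  12 : (2,2)
  13 : (3,4)
  14 : (2,4)
  15 : (3,0)
  16 : (3,1)
  17 : (3,2)
  18 : (3,3)
  19 : (3,4)  ✗ repeats pair of k=13
distinct pairs in image: 19 / 20 needed
  → (3,4) hit at k=13 and k=19

Answer: NOT A VALID PRODUCT — duplicate pair at indices 19,13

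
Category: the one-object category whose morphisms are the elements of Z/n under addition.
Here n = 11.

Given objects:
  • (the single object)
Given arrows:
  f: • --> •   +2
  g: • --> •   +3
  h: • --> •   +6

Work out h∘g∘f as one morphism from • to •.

  0 +2≡2 +3≡5 +6≡0  (mod 11)
⟦path⟧: +0

Answer: +0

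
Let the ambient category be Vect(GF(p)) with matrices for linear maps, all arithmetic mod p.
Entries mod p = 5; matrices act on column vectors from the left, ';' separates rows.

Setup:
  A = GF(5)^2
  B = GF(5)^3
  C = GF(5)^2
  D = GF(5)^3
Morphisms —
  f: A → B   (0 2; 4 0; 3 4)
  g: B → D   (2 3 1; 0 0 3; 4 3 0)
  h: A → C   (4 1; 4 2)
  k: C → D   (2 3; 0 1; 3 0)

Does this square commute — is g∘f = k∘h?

Answer: COMMUTES

Work:
1) trace f;g:
  e0=⟨1,0⟩ f→⟨0,4,3⟩ g→⟨0,4,2⟩
  e1=⟨0,1⟩ f→⟨2,0,4⟩ g→⟨3,2,3⟩
  composite₁ = (0 3; 4 2; 2 3)
2) trace h;k:
  e0=⟨1,0⟩ h→⟨4,4⟩ k→⟨0,4,2⟩
  e1=⟨0,1⟩ h→⟨1,2⟩ k→⟨3,2,3⟩
  composite₂ = (0 3; 4 2; 2 3)
Equal? equal; square commutes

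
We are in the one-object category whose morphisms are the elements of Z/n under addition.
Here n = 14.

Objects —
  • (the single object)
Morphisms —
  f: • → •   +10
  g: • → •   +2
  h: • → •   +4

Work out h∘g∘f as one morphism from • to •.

  0 +10≡10 +2≡12 +4≡2  (mod 14)
composite: +2

Answer: +2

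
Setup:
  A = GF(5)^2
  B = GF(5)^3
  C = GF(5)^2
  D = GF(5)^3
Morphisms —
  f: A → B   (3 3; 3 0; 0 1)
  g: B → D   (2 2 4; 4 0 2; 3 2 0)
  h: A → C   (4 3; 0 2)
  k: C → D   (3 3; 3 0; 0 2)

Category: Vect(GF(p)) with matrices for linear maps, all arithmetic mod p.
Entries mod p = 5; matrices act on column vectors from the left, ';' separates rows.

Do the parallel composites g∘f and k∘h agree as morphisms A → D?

Answer: COMMUTES

Trace:
1) trace f;g:
  e0=⟨1,0⟩ f→⟨3,3,0⟩ g→⟨2,2,0⟩
  e1=⟨0,1⟩ f→⟨3,0,1⟩ g→⟨0,4,4⟩
  result₁ = (2 0; 2 4; 0 4)
2) trace h;k:
  e0=⟨1,0⟩ h→⟨4,0⟩ k→⟨2,2,0⟩
  e1=⟨0,1⟩ h→⟨3,2⟩ k→⟨0,4,4⟩
  result₂ = (2 0; 2 4; 0 4)
Equal? same morphism ✓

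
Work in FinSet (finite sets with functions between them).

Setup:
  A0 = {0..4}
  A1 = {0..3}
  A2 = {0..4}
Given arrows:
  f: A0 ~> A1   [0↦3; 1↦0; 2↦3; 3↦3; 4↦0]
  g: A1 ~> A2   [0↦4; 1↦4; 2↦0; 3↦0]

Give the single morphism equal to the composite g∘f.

  0 f~>3 g~>0
  1 f~>0 g~>4
  2 f~>3 g~>0
  3 f~>3 g~>0
  4 f~>0 g~>4
result: [0↦0; 1↦4; 2↦0; 3↦0; 4↦4]

Answer: [0↦0; 1↦4; 2↦0; 3↦0; 4↦4]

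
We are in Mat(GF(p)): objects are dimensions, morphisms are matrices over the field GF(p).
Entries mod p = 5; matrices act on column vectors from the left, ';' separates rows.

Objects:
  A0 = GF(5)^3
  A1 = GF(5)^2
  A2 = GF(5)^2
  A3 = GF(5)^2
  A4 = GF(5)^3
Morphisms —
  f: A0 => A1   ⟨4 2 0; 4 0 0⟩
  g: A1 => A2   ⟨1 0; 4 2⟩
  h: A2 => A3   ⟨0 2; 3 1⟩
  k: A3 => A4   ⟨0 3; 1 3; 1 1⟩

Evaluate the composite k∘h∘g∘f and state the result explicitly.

Answer: ⟨3 2 0; 1 3 0; 4 0 0⟩

Trace:
  e0=[1,0,0] f=>[4,4] g=>[4,4] h=>[3,1] k=>[3,1,4]
  e1=[0,1,0] f=>[2,0] g=>[2,3] h=>[1,4] k=>[2,3,0]
  e2=[0,0,1] f=>[0,0] g=>[0,0] h=>[0,0] k=>[0,0,0]
composite: ⟨3 2 0; 1 3 0; 4 0 0⟩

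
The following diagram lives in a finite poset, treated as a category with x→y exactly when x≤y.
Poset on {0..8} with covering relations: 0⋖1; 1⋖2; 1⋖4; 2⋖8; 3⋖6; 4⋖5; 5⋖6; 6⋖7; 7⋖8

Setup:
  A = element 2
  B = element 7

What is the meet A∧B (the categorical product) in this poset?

Answer: A∧B = 1

Work:
Lower bounds of A=2 and B=7: {0,1}
  0 ≤ 1
  1 ≤ 1
glb = 1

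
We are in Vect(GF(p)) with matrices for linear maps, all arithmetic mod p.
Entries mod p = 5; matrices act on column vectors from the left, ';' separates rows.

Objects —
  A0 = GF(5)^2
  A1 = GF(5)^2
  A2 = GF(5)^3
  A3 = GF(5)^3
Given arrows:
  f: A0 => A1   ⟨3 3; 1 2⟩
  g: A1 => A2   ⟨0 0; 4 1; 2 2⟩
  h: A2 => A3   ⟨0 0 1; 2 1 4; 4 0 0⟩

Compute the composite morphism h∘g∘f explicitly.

Answer: ⟨3 0; 0 4; 0 0⟩

Work:
  e0=(1,0) f=>(3,1) g=>(0,3,3) h=>(3,0,0)
  e1=(0,1) f=>(3,2) g=>(0,4,0) h=>(0,4,0)
⟦path⟧: ⟨3 0; 0 4; 0 0⟩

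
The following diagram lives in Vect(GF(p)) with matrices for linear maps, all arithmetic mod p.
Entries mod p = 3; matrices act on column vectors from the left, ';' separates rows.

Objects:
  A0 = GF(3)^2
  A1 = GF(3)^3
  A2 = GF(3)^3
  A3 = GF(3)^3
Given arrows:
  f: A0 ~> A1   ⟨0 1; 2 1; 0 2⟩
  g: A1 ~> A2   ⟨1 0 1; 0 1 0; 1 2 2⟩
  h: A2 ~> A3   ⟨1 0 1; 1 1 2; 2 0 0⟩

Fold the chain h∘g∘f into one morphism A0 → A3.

  e0=[1,0] f~>[0,2,0] g~>[0,2,1] h~>[1,1,0]
  e1=[0,1] f~>[1,1,2] g~>[0,1,1] h~>[1,0,0]
result: ⟨1 1; 1 0; 0 0⟩

Answer: ⟨1 1; 1 0; 0 0⟩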